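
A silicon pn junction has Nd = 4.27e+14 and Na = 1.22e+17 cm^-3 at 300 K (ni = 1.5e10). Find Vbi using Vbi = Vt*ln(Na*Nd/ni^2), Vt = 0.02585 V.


Step 1: Compute Na*Nd/ni^2 = 1.22e+17 * 4.27e+14 / (1.5e10)^2 = 2.3153e+11
Step 2: ln(2.3153e+11) = 26.1680
Step 3: Vbi = 0.02585 * 26.1680 = 0.676 V

0.676


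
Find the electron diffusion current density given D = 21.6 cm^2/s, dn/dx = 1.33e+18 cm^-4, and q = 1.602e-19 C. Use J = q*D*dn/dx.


Step 1: J = q * D * (dn/dx)
Step 2: J = 1.602e-19 * 21.6 * 1.33e+18
Step 3: J = 4.60e+00 A/cm^2

4.60e+00


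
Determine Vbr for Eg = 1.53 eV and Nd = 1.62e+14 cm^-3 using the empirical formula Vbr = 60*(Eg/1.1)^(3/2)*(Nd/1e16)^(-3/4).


Step 1: Eg/1.1 = 1.53/1.1 = 1.390909
Step 2: (Eg/1.1)^1.5 = 1.390909^1.5 = 1.640394
Step 3: (Nd/1e16)^(-0.75) = (0.0162)^(-0.75) = 22.022354
Step 4: Vbr = 60 * 1.640394 * 22.022354 = 2167.5 V

2167.5


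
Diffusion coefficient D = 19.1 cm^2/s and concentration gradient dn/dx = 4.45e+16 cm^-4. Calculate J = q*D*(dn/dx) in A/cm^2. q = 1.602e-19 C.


Step 1: J = q * D * (dn/dx)
Step 2: J = 1.602e-19 * 19.1 * 4.45e+16
Step 3: J = 1.36e-01 A/cm^2

1.36e-01


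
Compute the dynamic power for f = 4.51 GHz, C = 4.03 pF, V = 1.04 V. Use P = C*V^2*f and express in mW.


Step 1: V^2 = 1.04^2 = 1.0816 V^2
Step 2: P = C*V^2*f = 4.03e-12 F * 1.0816 * 4.51e9 Hz
Step 3: P = 1.965840448e-02 W
Step 4: P = 19.658 mW

19.658


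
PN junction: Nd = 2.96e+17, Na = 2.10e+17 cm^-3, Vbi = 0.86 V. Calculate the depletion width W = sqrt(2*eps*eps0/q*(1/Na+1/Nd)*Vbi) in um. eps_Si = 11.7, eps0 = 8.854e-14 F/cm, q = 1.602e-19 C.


Step 1: 1/Na + 1/Nd = 1/2.10e+17 + 1/2.96e+17 = 8.14028e-18
Step 2: 2*eps*eps0/q = 2*11.7*8.854e-14/1.602e-19 = 1.293281e+07
Step 3: W^2 = 1.293281e+07 * 8.14028e-18 * 0.86 = 9.05380e-11
Step 4: W = sqrt(9.05380e-11) = 9.515e-06 cm = 0.09515 um

0.09515


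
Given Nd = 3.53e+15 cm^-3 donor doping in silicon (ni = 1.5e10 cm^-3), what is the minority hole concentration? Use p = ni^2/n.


Step 1: Since Nd >> ni, n ≈ Nd = 3.53e+15 cm^-3
Step 2: p = ni^2 / n = (1.5e10)^2 / 3.53e+15
Step 3: p = 2.25e20 / 3.53e+15 = 6.37e+04 cm^-3

6.37e+04


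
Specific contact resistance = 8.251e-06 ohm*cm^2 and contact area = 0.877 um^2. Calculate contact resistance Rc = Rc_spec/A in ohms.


Step 1: Convert area to cm^2: 0.877 um^2 = 8.7700e-09 cm^2
Step 2: Rc = Rc_spec / A = 8.251e-06 / 8.7700e-09
Step 3: Rc = 9.41e+02 ohms

9.41e+02


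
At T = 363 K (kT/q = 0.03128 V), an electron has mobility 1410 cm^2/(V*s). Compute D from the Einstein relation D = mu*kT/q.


Step 1: D = mu * (kT/q)
Step 2: D = 1410 * 0.03128
Step 3: D = 44.1 cm^2/s

44.1


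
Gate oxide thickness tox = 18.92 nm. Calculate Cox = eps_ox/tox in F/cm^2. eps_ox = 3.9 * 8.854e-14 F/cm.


Step 1: eps_ox = 3.9 * 8.854e-14 = 3.45306e-13 F/cm
Step 2: tox in cm = 18.92 nm * 1e-7 = 1.8920e-06 cm
Step 3: Cox = 3.45306e-13 / 1.8920e-06 = 1.83e-07 F/cm^2

1.83e-07


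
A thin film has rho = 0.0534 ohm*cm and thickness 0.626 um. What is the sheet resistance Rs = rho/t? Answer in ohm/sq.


Step 1: Convert thickness to cm: t = 0.626 um = 6.2600e-05 cm
Step 2: Rs = rho / t = 0.0534 / 6.2600e-05
Step 3: Rs = 853.0 ohm/sq

853.0


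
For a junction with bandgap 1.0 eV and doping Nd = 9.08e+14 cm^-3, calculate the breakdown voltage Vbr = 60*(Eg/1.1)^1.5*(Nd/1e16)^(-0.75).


Step 1: Eg/1.1 = 1.0/1.1 = 0.909091
Step 2: (Eg/1.1)^1.5 = 0.909091^1.5 = 0.866784
Step 3: (Nd/1e16)^(-0.75) = (0.0908)^(-0.75) = 6.045547
Step 4: Vbr = 60 * 0.866784 * 6.045547 = 314.4 V

314.4


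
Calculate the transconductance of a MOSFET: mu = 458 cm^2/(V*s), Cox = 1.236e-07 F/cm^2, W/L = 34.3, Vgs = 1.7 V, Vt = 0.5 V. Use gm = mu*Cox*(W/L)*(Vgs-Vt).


Step 1: Vov = Vgs - Vt = 1.7 - 0.5 = 1.2 V
Step 2: gm = mu * Cox * (W/L) * Vov
Step 3: gm = 458 * 1.236e-07 * 34.3 * 1.2 = 2.33e-03 S

2.33e-03


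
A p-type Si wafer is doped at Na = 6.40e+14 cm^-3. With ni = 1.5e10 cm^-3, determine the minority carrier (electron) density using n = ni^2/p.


Step 1: Majority hole concentration p ≈ Na = 6.40e+14 cm^-3
Step 2: n = ni^2 / Na = (1.5e10)^2 / 6.40e+14
Step 3: n = 3.52e+05 cm^-3

3.52e+05


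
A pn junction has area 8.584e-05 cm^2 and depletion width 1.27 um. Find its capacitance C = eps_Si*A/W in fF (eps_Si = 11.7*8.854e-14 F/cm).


Step 1: eps_Si = 11.7 * 8.854e-14 = 1.035918e-12 F/cm
Step 2: W in cm = 1.27 * 1e-4 = 1.27e-04 cm
Step 3: C = 1.035918e-12 * 8.584e-05 / 1.27e-04 = 7.001827e-13 F
Step 4: C = 700.18 fF

700.18


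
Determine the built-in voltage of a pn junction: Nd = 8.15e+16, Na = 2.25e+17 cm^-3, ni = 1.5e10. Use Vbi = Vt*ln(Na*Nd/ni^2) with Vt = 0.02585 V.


Step 1: Compute Na*Nd/ni^2 = 2.25e+17 * 8.15e+16 / (1.5e10)^2 = 8.1500e+13
Step 2: ln(8.1500e+13) = 32.0316
Step 3: Vbi = 0.02585 * 32.0316 = 0.828 V

0.828


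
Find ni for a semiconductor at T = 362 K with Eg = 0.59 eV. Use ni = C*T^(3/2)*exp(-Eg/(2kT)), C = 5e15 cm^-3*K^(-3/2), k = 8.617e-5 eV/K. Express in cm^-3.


Step 1: Compute kT = 8.617e-5 * 362 = 0.03119354 eV
Step 2: Exponent = -Eg/(2kT) = -0.59/(2*0.03119354) = -9.45709
Step 3: T^(3/2) = 362^1.5 = 6887.52
Step 4: ni = 5e15 * 6887.52 * exp(-9.45709) = 2.69e+15 cm^-3

2.69e+15


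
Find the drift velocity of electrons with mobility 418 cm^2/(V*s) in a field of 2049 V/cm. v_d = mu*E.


Step 1: v_d = mu * E
Step 2: v_d = 418 * 2049 = 856482
Step 3: v_d = 8.56e+05 cm/s

8.56e+05


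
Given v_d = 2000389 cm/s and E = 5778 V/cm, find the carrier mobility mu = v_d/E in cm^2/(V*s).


Step 1: mu = v_d / E
Step 2: mu = 2000389 / 5778
Step 3: mu = 346.21 cm^2/(V*s)

346.21


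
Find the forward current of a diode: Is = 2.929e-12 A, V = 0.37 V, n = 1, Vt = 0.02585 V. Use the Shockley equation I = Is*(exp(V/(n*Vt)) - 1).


Step 1: V/(n*Vt) = 0.37/(1*0.02585) = 14.3133
Step 2: exp(14.3133) = 1.6451e+06
Step 3: I = 2.929e-12 * (1.6451e+06 - 1) = 4.82e-06 A

4.82e-06


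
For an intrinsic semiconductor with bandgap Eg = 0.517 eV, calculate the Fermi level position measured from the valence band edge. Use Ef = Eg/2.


Step 1: For an intrinsic semiconductor, the Fermi level sits at midgap.
Step 2: Ef = Eg / 2 = 0.517 / 2 = 0.2585 eV

0.2585


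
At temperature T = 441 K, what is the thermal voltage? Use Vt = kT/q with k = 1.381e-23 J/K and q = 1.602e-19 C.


Step 1: kT = 1.381e-23 * 441 = 6.09021e-21 J
Step 2: Vt = kT/q = 6.09021e-21 / 1.602e-19
Step 3: Vt = 0.03802 V

0.03802


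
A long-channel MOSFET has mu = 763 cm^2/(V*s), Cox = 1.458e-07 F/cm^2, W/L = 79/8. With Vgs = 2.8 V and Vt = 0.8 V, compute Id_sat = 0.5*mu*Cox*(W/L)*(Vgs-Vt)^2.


Step 1: Overdrive voltage Vov = Vgs - Vt = 2.8 - 0.8 = 2.0 V
Step 2: W/L = 79/8 = 9.875
Step 3: Id = 0.5 * 763 * 1.458e-07 * 9.875 * 2.0^2
Step 4: Id = 2.20e-03 A

2.20e-03


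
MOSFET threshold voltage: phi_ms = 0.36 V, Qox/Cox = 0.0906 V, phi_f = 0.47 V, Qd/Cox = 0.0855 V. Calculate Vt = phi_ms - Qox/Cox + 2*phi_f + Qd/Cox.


Step 1: Vt = phi_ms - Qox/Cox + 2*phi_f + Qd/Cox
Step 2: Vt = 0.36 - 0.0906 + 2*0.47 + 0.0855
Step 3: Vt = 0.36 - 0.0906 + 0.94 + 0.0855
Step 4: Vt = 1.2949 V

1.2949


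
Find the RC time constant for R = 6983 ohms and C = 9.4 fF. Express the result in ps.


Step 1: tau = R * C
Step 2: tau = 6983 * 9.4 fF = 6983 * 9.4e-15 F
Step 3: tau = 6.56402e-11 s = 65.6402 ps

65.6402


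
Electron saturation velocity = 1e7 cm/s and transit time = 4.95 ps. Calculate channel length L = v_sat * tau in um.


Step 1: tau in seconds = 4.95 ps * 1e-12 = 4.9500e-12 s
Step 2: L = v_sat * tau = 1e7 * 4.9500e-12 = 4.9500e-05 cm
Step 3: L in um = 4.9500e-05 * 1e4 = 0.495 um

0.495


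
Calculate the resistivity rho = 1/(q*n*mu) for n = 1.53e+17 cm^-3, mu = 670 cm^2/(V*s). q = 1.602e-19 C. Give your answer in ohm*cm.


Step 1: sigma = q * n * mu = 1.602e-19 * 1.53e+17 * 670 = 1.64221e+01 S/cm
Step 2: rho = 1 / sigma = 1 / 1.64221e+01 = 0.06089 ohm*cm

0.06089


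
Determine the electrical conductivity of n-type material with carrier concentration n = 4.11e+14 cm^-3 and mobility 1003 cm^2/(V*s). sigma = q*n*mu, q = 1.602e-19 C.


Step 1: sigma = q * n * mu
Step 2: sigma = 1.602e-19 * 4.11e+14 * 1003
Step 3: sigma = 6.604e-02 S/cm

6.604e-02


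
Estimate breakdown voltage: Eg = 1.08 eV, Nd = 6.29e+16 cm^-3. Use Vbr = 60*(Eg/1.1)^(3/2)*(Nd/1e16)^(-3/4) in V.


Step 1: Eg/1.1 = 1.08/1.1 = 0.981818
Step 2: (Eg/1.1)^1.5 = 0.981818^1.5 = 0.972851
Step 3: (Nd/1e16)^(-0.75) = (6.29)^(-0.75) = 0.251775
Step 4: Vbr = 60 * 0.972851 * 0.251775 = 14.7 V

14.7


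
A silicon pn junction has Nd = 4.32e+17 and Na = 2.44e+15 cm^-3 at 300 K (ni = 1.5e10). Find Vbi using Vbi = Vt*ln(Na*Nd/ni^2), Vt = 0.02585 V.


Step 1: Compute Na*Nd/ni^2 = 2.44e+15 * 4.32e+17 / (1.5e10)^2 = 4.6848e+12
Step 2: ln(4.6848e+12) = 29.1753
Step 3: Vbi = 0.02585 * 29.1753 = 0.754 V

0.754


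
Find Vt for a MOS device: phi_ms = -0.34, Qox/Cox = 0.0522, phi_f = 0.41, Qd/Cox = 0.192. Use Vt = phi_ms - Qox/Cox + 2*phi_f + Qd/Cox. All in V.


Step 1: Vt = phi_ms - Qox/Cox + 2*phi_f + Qd/Cox
Step 2: Vt = -0.34 - 0.0522 + 2*0.41 + 0.192
Step 3: Vt = -0.34 - 0.0522 + 0.82 + 0.192
Step 4: Vt = 0.6198 V

0.6198


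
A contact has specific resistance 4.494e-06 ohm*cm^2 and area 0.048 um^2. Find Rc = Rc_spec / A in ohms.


Step 1: Convert area to cm^2: 0.048 um^2 = 4.8000e-10 cm^2
Step 2: Rc = Rc_spec / A = 4.494e-06 / 4.8000e-10
Step 3: Rc = 9.36e+03 ohms

9.36e+03


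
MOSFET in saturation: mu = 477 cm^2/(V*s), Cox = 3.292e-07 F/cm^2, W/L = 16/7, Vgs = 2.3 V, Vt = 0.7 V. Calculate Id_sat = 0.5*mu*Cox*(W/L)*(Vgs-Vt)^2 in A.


Step 1: Overdrive voltage Vov = Vgs - Vt = 2.3 - 0.7 = 1.6 V
Step 2: W/L = 16/7 = 2.28571
Step 3: Id = 0.5 * 477 * 3.292e-07 * 2.28571 * 1.6^2
Step 4: Id = 4.59e-04 A

4.59e-04


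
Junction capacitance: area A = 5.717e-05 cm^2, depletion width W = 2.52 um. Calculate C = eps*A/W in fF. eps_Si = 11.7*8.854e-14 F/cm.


Step 1: eps_Si = 11.7 * 8.854e-14 = 1.035918e-12 F/cm
Step 2: W in cm = 2.52 * 1e-4 = 2.52e-04 cm
Step 3: C = 1.035918e-12 * 5.717e-05 / 2.52e-04 = 2.350136e-13 F
Step 4: C = 235.01 fF

235.01


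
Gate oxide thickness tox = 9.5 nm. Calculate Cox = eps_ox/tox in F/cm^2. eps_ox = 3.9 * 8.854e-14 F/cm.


Step 1: eps_ox = 3.9 * 8.854e-14 = 3.45306e-13 F/cm
Step 2: tox in cm = 9.5 nm * 1e-7 = 9.5000e-07 cm
Step 3: Cox = 3.45306e-13 / 9.5000e-07 = 3.63e-07 F/cm^2

3.63e-07


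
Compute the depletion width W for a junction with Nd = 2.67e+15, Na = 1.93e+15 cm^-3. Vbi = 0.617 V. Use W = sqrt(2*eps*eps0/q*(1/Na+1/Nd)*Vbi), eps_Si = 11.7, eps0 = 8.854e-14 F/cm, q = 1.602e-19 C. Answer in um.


Step 1: 1/Na + 1/Nd = 1/1.93e+15 + 1/2.67e+15 = 8.92667e-16
Step 2: 2*eps*eps0/q = 2*11.7*8.854e-14/1.602e-19 = 1.293281e+07
Step 3: W^2 = 1.293281e+07 * 8.92667e-16 * 0.617 = 7.12308e-09
Step 4: W = sqrt(7.12308e-09) = 8.440e-05 cm = 0.844 um

0.844


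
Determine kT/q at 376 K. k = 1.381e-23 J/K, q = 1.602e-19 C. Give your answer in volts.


Step 1: kT = 1.381e-23 * 376 = 5.19256e-21 J
Step 2: Vt = kT/q = 5.19256e-21 / 1.602e-19
Step 3: Vt = 0.03241 V

0.03241


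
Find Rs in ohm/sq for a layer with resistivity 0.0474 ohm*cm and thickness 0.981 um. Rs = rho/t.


Step 1: Convert thickness to cm: t = 0.981 um = 9.8100e-05 cm
Step 2: Rs = rho / t = 0.0474 / 9.8100e-05
Step 3: Rs = 483.2 ohm/sq

483.2


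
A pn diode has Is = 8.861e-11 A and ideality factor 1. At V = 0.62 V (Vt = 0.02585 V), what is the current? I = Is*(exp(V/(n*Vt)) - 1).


Step 1: V/(n*Vt) = 0.62/(1*0.02585) = 23.9845
Step 2: exp(23.9845) = 2.6082e+10
Step 3: I = 8.861e-11 * (2.6082e+10 - 1) = 2.31e+00 A

2.31e+00


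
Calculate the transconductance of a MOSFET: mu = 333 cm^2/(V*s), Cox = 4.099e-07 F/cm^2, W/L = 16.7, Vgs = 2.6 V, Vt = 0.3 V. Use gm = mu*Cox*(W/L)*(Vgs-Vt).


Step 1: Vov = Vgs - Vt = 2.6 - 0.3 = 2.3 V
Step 2: gm = mu * Cox * (W/L) * Vov
Step 3: gm = 333 * 4.099e-07 * 16.7 * 2.3 = 5.24e-03 S

5.24e-03


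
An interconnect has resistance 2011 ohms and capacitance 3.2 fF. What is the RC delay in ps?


Step 1: tau = R * C
Step 2: tau = 2011 * 3.2 fF = 2011 * 3.2e-15 F
Step 3: tau = 6.4352e-12 s = 6.4352 ps

6.4352


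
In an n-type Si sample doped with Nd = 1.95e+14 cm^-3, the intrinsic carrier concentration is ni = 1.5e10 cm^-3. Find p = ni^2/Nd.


Step 1: Since Nd >> ni, n ≈ Nd = 1.95e+14 cm^-3
Step 2: p = ni^2 / n = (1.5e10)^2 / 1.95e+14
Step 3: p = 2.25e20 / 1.95e+14 = 1.15e+06 cm^-3

1.15e+06


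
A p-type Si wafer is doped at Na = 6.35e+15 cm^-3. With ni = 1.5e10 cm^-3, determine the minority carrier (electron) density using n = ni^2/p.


Step 1: Majority hole concentration p ≈ Na = 6.35e+15 cm^-3
Step 2: n = ni^2 / Na = (1.5e10)^2 / 6.35e+15
Step 3: n = 3.54e+04 cm^-3

3.54e+04


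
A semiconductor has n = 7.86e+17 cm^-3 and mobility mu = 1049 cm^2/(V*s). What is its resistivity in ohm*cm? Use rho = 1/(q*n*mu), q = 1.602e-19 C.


Step 1: sigma = q * n * mu = 1.602e-19 * 7.86e+17 * 1049 = 1.32087e+02 S/cm
Step 2: rho = 1 / sigma = 1 / 1.32087e+02 = 0.007571 ohm*cm

0.007571


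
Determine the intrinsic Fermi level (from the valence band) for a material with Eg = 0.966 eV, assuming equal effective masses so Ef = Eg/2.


Step 1: For an intrinsic semiconductor, the Fermi level sits at midgap.
Step 2: Ef = Eg / 2 = 0.966 / 2 = 0.483 eV

0.483


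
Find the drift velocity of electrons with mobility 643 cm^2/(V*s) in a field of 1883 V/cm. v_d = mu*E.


Step 1: v_d = mu * E
Step 2: v_d = 643 * 1883 = 1210769
Step 3: v_d = 1.21e+06 cm/s

1.21e+06


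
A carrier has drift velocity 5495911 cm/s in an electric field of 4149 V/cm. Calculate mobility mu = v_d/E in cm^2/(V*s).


Step 1: mu = v_d / E
Step 2: mu = 5495911 / 4149
Step 3: mu = 1324.64 cm^2/(V*s)

1324.64


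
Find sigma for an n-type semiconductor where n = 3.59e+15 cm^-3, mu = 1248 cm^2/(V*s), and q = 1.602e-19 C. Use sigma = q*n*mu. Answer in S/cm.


Step 1: sigma = q * n * mu
Step 2: sigma = 1.602e-19 * 3.59e+15 * 1248
Step 3: sigma = 7.177e-01 S/cm

7.177e-01


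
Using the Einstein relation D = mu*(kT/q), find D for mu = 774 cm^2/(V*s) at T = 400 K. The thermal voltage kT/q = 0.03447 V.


Step 1: D = mu * (kT/q)
Step 2: D = 774 * 0.03447
Step 3: D = 26.68 cm^2/s

26.68


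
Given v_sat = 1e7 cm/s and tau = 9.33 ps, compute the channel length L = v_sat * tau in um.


Step 1: tau in seconds = 9.33 ps * 1e-12 = 9.3300e-12 s
Step 2: L = v_sat * tau = 1e7 * 9.3300e-12 = 9.3300e-05 cm
Step 3: L in um = 9.3300e-05 * 1e4 = 0.933 um

0.933


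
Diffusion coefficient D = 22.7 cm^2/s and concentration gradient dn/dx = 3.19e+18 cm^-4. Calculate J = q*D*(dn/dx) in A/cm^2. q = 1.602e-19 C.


Step 1: J = q * D * (dn/dx)
Step 2: J = 1.602e-19 * 22.7 * 3.19e+18
Step 3: J = 1.16e+01 A/cm^2

1.16e+01


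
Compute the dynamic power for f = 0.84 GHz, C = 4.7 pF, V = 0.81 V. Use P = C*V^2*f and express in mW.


Step 1: V^2 = 0.81^2 = 0.6561 V^2
Step 2: P = C*V^2*f = 4.7e-12 F * 0.6561 * 0.84e9 Hz
Step 3: P = 2.5902828e-03 W
Step 4: P = 2.59 mW

2.59


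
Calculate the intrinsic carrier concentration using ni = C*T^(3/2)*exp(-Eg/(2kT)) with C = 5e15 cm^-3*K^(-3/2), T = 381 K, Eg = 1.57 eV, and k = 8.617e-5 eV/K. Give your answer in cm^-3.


Step 1: Compute kT = 8.617e-5 * 381 = 0.03283077 eV
Step 2: Exponent = -Eg/(2kT) = -1.57/(2*0.03283077) = -23.91050
Step 3: T^(3/2) = 381^1.5 = 7436.82
Step 4: ni = 5e15 * 7436.82 * exp(-23.91050) = 1.54e+09 cm^-3

1.54e+09


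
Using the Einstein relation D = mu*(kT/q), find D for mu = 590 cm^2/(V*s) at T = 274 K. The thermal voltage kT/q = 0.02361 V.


Step 1: D = mu * (kT/q)
Step 2: D = 590 * 0.02361
Step 3: D = 13.93 cm^2/s

13.93


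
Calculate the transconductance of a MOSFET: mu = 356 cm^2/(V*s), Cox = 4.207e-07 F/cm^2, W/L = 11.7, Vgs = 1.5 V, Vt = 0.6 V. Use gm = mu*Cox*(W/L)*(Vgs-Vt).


Step 1: Vov = Vgs - Vt = 1.5 - 0.6 = 0.9 V
Step 2: gm = mu * Cox * (W/L) * Vov
Step 3: gm = 356 * 4.207e-07 * 11.7 * 0.9 = 1.58e-03 S

1.58e-03


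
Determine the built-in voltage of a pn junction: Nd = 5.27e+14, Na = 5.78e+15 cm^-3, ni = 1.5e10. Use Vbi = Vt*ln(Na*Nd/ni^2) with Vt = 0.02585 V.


Step 1: Compute Na*Nd/ni^2 = 5.78e+15 * 5.27e+14 / (1.5e10)^2 = 1.3538e+10
Step 2: ln(1.3538e+10) = 23.3288
Step 3: Vbi = 0.02585 * 23.3288 = 0.603 V

0.603


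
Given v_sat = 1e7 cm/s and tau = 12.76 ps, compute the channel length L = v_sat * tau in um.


Step 1: tau in seconds = 12.76 ps * 1e-12 = 1.2760e-11 s
Step 2: L = v_sat * tau = 1e7 * 1.2760e-11 = 1.2760e-04 cm
Step 3: L in um = 1.2760e-04 * 1e4 = 1.276 um

1.276


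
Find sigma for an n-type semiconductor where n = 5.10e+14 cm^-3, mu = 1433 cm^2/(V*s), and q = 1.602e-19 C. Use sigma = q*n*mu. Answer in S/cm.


Step 1: sigma = q * n * mu
Step 2: sigma = 1.602e-19 * 5.10e+14 * 1433
Step 3: sigma = 1.171e-01 S/cm

1.171e-01


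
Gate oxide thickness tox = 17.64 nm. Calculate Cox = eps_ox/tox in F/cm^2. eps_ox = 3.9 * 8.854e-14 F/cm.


Step 1: eps_ox = 3.9 * 8.854e-14 = 3.45306e-13 F/cm
Step 2: tox in cm = 17.64 nm * 1e-7 = 1.7640e-06 cm
Step 3: Cox = 3.45306e-13 / 1.7640e-06 = 1.96e-07 F/cm^2

1.96e-07


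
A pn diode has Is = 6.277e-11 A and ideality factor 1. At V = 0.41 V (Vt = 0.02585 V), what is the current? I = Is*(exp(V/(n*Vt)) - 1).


Step 1: V/(n*Vt) = 0.41/(1*0.02585) = 15.8607
Step 2: exp(15.8607) = 7.7306e+06
Step 3: I = 6.277e-11 * (7.7306e+06 - 1) = 4.85e-04 A

4.85e-04


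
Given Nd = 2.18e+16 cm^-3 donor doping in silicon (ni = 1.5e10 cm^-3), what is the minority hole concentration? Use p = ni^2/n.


Step 1: Since Nd >> ni, n ≈ Nd = 2.18e+16 cm^-3
Step 2: p = ni^2 / n = (1.5e10)^2 / 2.18e+16
Step 3: p = 2.25e20 / 2.18e+16 = 1.03e+04 cm^-3

1.03e+04


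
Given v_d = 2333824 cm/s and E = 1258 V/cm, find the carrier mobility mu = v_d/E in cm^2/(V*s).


Step 1: mu = v_d / E
Step 2: mu = 2333824 / 1258
Step 3: mu = 1855.19 cm^2/(V*s)

1855.19


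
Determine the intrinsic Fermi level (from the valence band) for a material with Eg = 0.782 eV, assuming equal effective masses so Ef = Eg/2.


Step 1: For an intrinsic semiconductor, the Fermi level sits at midgap.
Step 2: Ef = Eg / 2 = 0.782 / 2 = 0.391 eV

0.391


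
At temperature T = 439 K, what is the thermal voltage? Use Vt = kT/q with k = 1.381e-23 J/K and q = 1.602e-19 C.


Step 1: kT = 1.381e-23 * 439 = 6.06259e-21 J
Step 2: Vt = kT/q = 6.06259e-21 / 1.602e-19
Step 3: Vt = 0.03784 V

0.03784


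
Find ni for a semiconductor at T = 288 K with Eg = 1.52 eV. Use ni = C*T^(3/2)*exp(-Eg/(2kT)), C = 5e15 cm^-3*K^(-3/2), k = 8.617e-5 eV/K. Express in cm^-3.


Step 1: Compute kT = 8.617e-5 * 288 = 0.02481696 eV
Step 2: Exponent = -Eg/(2kT) = -1.52/(2*0.02481696) = -30.62422
Step 3: T^(3/2) = 288^1.5 = 4887.52
Step 4: ni = 5e15 * 4887.52 * exp(-30.62422) = 1.22e+06 cm^-3

1.22e+06


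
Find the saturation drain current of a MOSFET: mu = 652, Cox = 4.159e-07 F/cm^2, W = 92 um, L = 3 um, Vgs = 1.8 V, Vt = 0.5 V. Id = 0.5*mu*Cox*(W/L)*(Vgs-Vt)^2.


Step 1: Overdrive voltage Vov = Vgs - Vt = 1.8 - 0.5 = 1.3 V
Step 2: W/L = 92/3 = 30.6667
Step 3: Id = 0.5 * 652 * 4.159e-07 * 30.6667 * 1.3^2
Step 4: Id = 7.03e-03 A

7.03e-03


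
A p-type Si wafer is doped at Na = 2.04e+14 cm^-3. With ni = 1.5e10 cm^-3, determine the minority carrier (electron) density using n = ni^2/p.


Step 1: Majority hole concentration p ≈ Na = 2.04e+14 cm^-3
Step 2: n = ni^2 / Na = (1.5e10)^2 / 2.04e+14
Step 3: n = 1.10e+06 cm^-3

1.10e+06


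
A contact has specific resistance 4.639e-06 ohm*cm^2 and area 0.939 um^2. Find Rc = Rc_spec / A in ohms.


Step 1: Convert area to cm^2: 0.939 um^2 = 9.3900e-09 cm^2
Step 2: Rc = Rc_spec / A = 4.639e-06 / 9.3900e-09
Step 3: Rc = 4.94e+02 ohms

4.94e+02


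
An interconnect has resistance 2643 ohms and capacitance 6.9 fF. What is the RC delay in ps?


Step 1: tau = R * C
Step 2: tau = 2643 * 6.9 fF = 2643 * 6.9e-15 F
Step 3: tau = 1.82367e-11 s = 18.2367 ps

18.2367


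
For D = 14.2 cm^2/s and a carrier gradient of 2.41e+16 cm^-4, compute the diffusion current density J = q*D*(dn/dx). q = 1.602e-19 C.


Step 1: J = q * D * (dn/dx)
Step 2: J = 1.602e-19 * 14.2 * 2.41e+16
Step 3: J = 5.48e-02 A/cm^2

5.48e-02


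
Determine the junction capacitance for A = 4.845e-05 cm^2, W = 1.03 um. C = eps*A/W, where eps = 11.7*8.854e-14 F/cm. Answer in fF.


Step 1: eps_Si = 11.7 * 8.854e-14 = 1.035918e-12 F/cm
Step 2: W in cm = 1.03 * 1e-4 = 1.03e-04 cm
Step 3: C = 1.035918e-12 * 4.845e-05 / 1.03e-04 = 4.872838e-13 F
Step 4: C = 487.28 fF

487.28


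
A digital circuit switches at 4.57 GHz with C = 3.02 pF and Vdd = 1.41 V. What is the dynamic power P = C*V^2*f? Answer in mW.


Step 1: V^2 = 1.41^2 = 1.9881 V^2
Step 2: P = C*V^2*f = 3.02e-12 F * 1.9881 * 4.57e9 Hz
Step 3: P = 2.743856334e-02 W
Step 4: P = 27.439 mW

27.439


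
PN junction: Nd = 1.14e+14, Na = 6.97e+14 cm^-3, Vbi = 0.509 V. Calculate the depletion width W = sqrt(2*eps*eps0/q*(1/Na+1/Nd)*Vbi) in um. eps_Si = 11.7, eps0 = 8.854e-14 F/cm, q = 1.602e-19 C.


Step 1: 1/Na + 1/Nd = 1/6.97e+14 + 1/1.14e+14 = 1.02067e-14
Step 2: 2*eps*eps0/q = 2*11.7*8.854e-14/1.602e-19 = 1.293281e+07
Step 3: W^2 = 1.293281e+07 * 1.02067e-14 * 0.509 = 6.71887e-08
Step 4: W = sqrt(6.71887e-08) = 2.592e-04 cm = 2.592 um

2.592


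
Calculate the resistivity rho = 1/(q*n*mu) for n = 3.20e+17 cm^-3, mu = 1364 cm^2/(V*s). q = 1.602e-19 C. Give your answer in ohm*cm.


Step 1: sigma = q * n * mu = 1.602e-19 * 3.20e+17 * 1364 = 6.99241e+01 S/cm
Step 2: rho = 1 / sigma = 1 / 6.99241e+01 = 0.0143 ohm*cm

0.0143


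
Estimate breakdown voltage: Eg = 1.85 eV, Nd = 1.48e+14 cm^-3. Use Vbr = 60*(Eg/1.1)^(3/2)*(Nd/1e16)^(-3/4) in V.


Step 1: Eg/1.1 = 1.85/1.1 = 1.681818
Step 2: (Eg/1.1)^1.5 = 1.681818^1.5 = 2.181064
Step 3: (Nd/1e16)^(-0.75) = (0.0148)^(-0.75) = 23.566968
Step 4: Vbr = 60 * 2.181064 * 23.566968 = 3084.1 V

3084.1


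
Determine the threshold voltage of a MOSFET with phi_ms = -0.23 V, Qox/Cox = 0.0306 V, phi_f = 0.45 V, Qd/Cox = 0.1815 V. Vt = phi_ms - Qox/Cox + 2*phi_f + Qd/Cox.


Step 1: Vt = phi_ms - Qox/Cox + 2*phi_f + Qd/Cox
Step 2: Vt = -0.23 - 0.0306 + 2*0.45 + 0.1815
Step 3: Vt = -0.23 - 0.0306 + 0.9 + 0.1815
Step 4: Vt = 0.8209 V

0.8209


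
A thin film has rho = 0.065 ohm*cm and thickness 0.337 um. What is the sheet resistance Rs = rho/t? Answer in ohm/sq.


Step 1: Convert thickness to cm: t = 0.337 um = 3.3700e-05 cm
Step 2: Rs = rho / t = 0.065 / 3.3700e-05
Step 3: Rs = 1928.8 ohm/sq

1928.8


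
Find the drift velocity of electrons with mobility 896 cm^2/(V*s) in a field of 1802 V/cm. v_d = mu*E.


Step 1: v_d = mu * E
Step 2: v_d = 896 * 1802 = 1614592
Step 3: v_d = 1.61e+06 cm/s

1.61e+06


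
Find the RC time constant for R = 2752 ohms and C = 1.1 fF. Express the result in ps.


Step 1: tau = R * C
Step 2: tau = 2752 * 1.1 fF = 2752 * 1.1e-15 F
Step 3: tau = 3.0272e-12 s = 3.0272 ps

3.0272


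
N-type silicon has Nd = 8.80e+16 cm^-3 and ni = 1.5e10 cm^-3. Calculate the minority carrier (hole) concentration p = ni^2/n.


Step 1: Since Nd >> ni, n ≈ Nd = 8.80e+16 cm^-3
Step 2: p = ni^2 / n = (1.5e10)^2 / 8.80e+16
Step 3: p = 2.25e20 / 8.80e+16 = 2.56e+03 cm^-3

2.56e+03


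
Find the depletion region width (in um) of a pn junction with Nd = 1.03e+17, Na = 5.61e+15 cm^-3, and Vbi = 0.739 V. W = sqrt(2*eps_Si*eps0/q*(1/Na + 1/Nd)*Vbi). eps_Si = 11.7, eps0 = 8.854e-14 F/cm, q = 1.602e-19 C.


Step 1: 1/Na + 1/Nd = 1/5.61e+15 + 1/1.03e+17 = 1.87962e-16
Step 2: 2*eps*eps0/q = 2*11.7*8.854e-14/1.602e-19 = 1.293281e+07
Step 3: W^2 = 1.293281e+07 * 1.87962e-16 * 0.739 = 1.79642e-09
Step 4: W = sqrt(1.79642e-09) = 4.238e-05 cm = 0.4238 um

0.4238


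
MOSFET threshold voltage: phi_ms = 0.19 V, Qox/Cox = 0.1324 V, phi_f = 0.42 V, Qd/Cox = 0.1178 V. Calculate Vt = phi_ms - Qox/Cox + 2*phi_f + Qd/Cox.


Step 1: Vt = phi_ms - Qox/Cox + 2*phi_f + Qd/Cox
Step 2: Vt = 0.19 - 0.1324 + 2*0.42 + 0.1178
Step 3: Vt = 0.19 - 0.1324 + 0.84 + 0.1178
Step 4: Vt = 1.0154 V

1.0154


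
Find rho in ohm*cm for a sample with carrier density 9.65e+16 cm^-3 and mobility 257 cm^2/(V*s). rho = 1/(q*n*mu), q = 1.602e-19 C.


Step 1: sigma = q * n * mu = 1.602e-19 * 9.65e+16 * 257 = 3.97304e+00 S/cm
Step 2: rho = 1 / sigma = 1 / 3.97304e+00 = 0.2517 ohm*cm

0.2517


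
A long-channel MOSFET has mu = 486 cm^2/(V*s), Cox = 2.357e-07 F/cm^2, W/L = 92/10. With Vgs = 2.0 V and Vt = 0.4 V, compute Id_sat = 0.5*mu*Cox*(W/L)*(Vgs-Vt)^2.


Step 1: Overdrive voltage Vov = Vgs - Vt = 2.0 - 0.4 = 1.6 V
Step 2: W/L = 92/10 = 9.2
Step 3: Id = 0.5 * 486 * 2.357e-07 * 9.2 * 1.6^2
Step 4: Id = 1.35e-03 A

1.35e-03


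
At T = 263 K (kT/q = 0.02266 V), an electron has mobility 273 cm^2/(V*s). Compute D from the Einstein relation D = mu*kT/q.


Step 1: D = mu * (kT/q)
Step 2: D = 273 * 0.02266
Step 3: D = 6.19 cm^2/s

6.19


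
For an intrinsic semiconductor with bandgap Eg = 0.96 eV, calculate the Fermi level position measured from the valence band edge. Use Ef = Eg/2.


Step 1: For an intrinsic semiconductor, the Fermi level sits at midgap.
Step 2: Ef = Eg / 2 = 0.96 / 2 = 0.48 eV

0.48


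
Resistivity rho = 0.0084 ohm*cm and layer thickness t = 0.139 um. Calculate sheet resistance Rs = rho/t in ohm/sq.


Step 1: Convert thickness to cm: t = 0.139 um = 1.3900e-05 cm
Step 2: Rs = rho / t = 0.0084 / 1.3900e-05
Step 3: Rs = 604.3 ohm/sq

604.3


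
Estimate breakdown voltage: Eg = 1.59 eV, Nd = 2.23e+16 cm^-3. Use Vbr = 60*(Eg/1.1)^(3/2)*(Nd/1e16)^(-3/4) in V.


Step 1: Eg/1.1 = 1.59/1.1 = 1.445455
Step 2: (Eg/1.1)^1.5 = 1.445455^1.5 = 1.737828
Step 3: (Nd/1e16)^(-0.75) = (2.23)^(-0.75) = 0.547988
Step 4: Vbr = 60 * 1.737828 * 0.547988 = 57.1 V

57.1


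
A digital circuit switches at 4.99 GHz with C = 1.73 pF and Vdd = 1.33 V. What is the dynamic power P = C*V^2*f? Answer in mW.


Step 1: V^2 = 1.33^2 = 1.7689 V^2
Step 2: P = C*V^2*f = 1.73e-12 F * 1.7689 * 4.99e9 Hz
Step 3: P = 1.527038303e-02 W
Step 4: P = 15.27 mW

15.27


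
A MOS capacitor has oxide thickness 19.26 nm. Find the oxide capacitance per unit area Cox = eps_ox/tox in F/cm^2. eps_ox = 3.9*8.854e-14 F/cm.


Step 1: eps_ox = 3.9 * 8.854e-14 = 3.45306e-13 F/cm
Step 2: tox in cm = 19.26 nm * 1e-7 = 1.9260e-06 cm
Step 3: Cox = 3.45306e-13 / 1.9260e-06 = 1.79e-07 F/cm^2

1.79e-07


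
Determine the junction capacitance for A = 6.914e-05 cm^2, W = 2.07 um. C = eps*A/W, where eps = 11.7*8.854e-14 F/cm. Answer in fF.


Step 1: eps_Si = 11.7 * 8.854e-14 = 1.035918e-12 F/cm
Step 2: W in cm = 2.07 * 1e-4 = 2.07e-04 cm
Step 3: C = 1.035918e-12 * 6.914e-05 / 2.07e-04 = 3.460066e-13 F
Step 4: C = 346.01 fF

346.01


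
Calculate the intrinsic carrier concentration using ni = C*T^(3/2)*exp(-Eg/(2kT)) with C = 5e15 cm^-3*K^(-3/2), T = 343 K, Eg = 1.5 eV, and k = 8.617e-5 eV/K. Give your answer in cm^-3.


Step 1: Compute kT = 8.617e-5 * 343 = 0.02955631 eV
Step 2: Exponent = -Eg/(2kT) = -1.5/(2*0.02955631) = -25.37529
Step 3: T^(3/2) = 343^1.5 = 6352.45
Step 4: ni = 5e15 * 6352.45 * exp(-25.37529) = 3.03e+08 cm^-3

3.03e+08


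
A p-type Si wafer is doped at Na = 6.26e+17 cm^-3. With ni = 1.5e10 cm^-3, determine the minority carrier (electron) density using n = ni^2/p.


Step 1: Majority hole concentration p ≈ Na = 6.26e+17 cm^-3
Step 2: n = ni^2 / Na = (1.5e10)^2 / 6.26e+17
Step 3: n = 3.59e+02 cm^-3

3.59e+02


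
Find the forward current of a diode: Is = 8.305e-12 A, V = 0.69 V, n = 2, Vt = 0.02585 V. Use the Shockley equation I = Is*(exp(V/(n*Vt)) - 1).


Step 1: V/(n*Vt) = 0.69/(2*0.02585) = 13.3462
Step 2: exp(13.3462) = 6.2543e+05
Step 3: I = 8.305e-12 * (6.2543e+05 - 1) = 5.19e-06 A

5.19e-06


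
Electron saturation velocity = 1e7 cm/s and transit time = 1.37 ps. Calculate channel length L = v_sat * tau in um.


Step 1: tau in seconds = 1.37 ps * 1e-12 = 1.3700e-12 s
Step 2: L = v_sat * tau = 1e7 * 1.3700e-12 = 1.3700e-05 cm
Step 3: L in um = 1.3700e-05 * 1e4 = 0.137 um

0.137


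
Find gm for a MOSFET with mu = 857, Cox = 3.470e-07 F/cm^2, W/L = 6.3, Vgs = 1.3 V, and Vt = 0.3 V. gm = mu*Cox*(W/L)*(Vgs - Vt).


Step 1: Vov = Vgs - Vt = 1.3 - 0.3 = 1.0 V
Step 2: gm = mu * Cox * (W/L) * Vov
Step 3: gm = 857 * 3.470e-07 * 6.3 * 1.0 = 1.87e-03 S

1.87e-03


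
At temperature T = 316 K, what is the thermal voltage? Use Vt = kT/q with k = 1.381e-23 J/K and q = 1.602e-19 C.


Step 1: kT = 1.381e-23 * 316 = 4.36396e-21 J
Step 2: Vt = kT/q = 4.36396e-21 / 1.602e-19
Step 3: Vt = 0.02724 V

0.02724


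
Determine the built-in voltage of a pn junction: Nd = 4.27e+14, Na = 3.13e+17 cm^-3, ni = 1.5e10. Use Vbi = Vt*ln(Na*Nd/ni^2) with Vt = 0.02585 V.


Step 1: Compute Na*Nd/ni^2 = 3.13e+17 * 4.27e+14 / (1.5e10)^2 = 5.9400e+11
Step 2: ln(5.9400e+11) = 27.1101
Step 3: Vbi = 0.02585 * 27.1101 = 0.701 V

0.701


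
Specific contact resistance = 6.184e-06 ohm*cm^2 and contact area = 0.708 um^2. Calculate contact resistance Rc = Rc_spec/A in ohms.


Step 1: Convert area to cm^2: 0.708 um^2 = 7.0800e-09 cm^2
Step 2: Rc = Rc_spec / A = 6.184e-06 / 7.0800e-09
Step 3: Rc = 8.73e+02 ohms

8.73e+02


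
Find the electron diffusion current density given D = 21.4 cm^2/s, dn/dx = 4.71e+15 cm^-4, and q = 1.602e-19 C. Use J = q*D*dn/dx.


Step 1: J = q * D * (dn/dx)
Step 2: J = 1.602e-19 * 21.4 * 4.71e+15
Step 3: J = 1.61e-02 A/cm^2

1.61e-02


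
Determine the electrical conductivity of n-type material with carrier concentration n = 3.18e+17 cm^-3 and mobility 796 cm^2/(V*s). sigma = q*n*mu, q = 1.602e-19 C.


Step 1: sigma = q * n * mu
Step 2: sigma = 1.602e-19 * 3.18e+17 * 796
Step 3: sigma = 4.055e+01 S/cm

4.055e+01


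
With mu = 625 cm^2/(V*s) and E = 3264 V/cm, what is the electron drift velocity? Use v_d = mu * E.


Step 1: v_d = mu * E
Step 2: v_d = 625 * 3264 = 2040000
Step 3: v_d = 2.04e+06 cm/s

2.04e+06


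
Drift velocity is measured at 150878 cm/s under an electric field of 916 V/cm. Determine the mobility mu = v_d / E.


Step 1: mu = v_d / E
Step 2: mu = 150878 / 916
Step 3: mu = 164.71 cm^2/(V*s)

164.71


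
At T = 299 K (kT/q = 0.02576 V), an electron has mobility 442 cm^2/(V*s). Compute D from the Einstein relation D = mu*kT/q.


Step 1: D = mu * (kT/q)
Step 2: D = 442 * 0.02576
Step 3: D = 11.39 cm^2/s

11.39


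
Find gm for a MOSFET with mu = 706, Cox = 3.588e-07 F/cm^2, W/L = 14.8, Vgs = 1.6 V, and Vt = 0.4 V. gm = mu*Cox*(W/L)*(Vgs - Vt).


Step 1: Vov = Vgs - Vt = 1.6 - 0.4 = 1.2 V
Step 2: gm = mu * Cox * (W/L) * Vov
Step 3: gm = 706 * 3.588e-07 * 14.8 * 1.2 = 4.50e-03 S

4.50e-03


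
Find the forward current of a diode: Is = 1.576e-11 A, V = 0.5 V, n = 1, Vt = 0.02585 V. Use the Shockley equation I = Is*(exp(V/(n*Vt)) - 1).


Step 1: V/(n*Vt) = 0.5/(1*0.02585) = 19.3424
Step 2: exp(19.3424) = 2.5136e+08
Step 3: I = 1.576e-11 * (2.5136e+08 - 1) = 3.96e-03 A

3.96e-03


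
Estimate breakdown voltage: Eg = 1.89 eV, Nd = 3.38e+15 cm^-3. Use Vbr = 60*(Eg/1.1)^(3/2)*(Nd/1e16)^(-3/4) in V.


Step 1: Eg/1.1 = 1.89/1.1 = 1.718182
Step 2: (Eg/1.1)^1.5 = 1.718182^1.5 = 2.252183
Step 3: (Nd/1e16)^(-0.75) = (0.338)^(-0.75) = 2.255862
Step 4: Vbr = 60 * 2.252183 * 2.255862 = 304.8 V

304.8


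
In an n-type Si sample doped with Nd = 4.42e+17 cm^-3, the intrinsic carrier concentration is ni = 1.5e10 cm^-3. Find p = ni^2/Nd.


Step 1: Since Nd >> ni, n ≈ Nd = 4.42e+17 cm^-3
Step 2: p = ni^2 / n = (1.5e10)^2 / 4.42e+17
Step 3: p = 2.25e20 / 4.42e+17 = 5.09e+02 cm^-3

5.09e+02


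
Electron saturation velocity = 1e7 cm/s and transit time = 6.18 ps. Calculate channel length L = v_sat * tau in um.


Step 1: tau in seconds = 6.18 ps * 1e-12 = 6.1800e-12 s
Step 2: L = v_sat * tau = 1e7 * 6.1800e-12 = 6.1800e-05 cm
Step 3: L in um = 6.1800e-05 * 1e4 = 0.618 um

0.618


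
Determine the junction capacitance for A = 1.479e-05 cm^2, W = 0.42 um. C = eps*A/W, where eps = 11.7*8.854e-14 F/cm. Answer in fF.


Step 1: eps_Si = 11.7 * 8.854e-14 = 1.035918e-12 F/cm
Step 2: W in cm = 0.42 * 1e-4 = 4.20e-05 cm
Step 3: C = 1.035918e-12 * 1.479e-05 / 4.20e-05 = 3.647911e-13 F
Step 4: C = 364.79 fF

364.79


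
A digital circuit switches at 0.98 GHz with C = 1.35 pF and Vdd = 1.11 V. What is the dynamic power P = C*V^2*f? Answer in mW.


Step 1: V^2 = 1.11^2 = 1.2321 V^2
Step 2: P = C*V^2*f = 1.35e-12 F * 1.2321 * 0.98e9 Hz
Step 3: P = 1.6300683e-03 W
Step 4: P = 1.63 mW

1.63


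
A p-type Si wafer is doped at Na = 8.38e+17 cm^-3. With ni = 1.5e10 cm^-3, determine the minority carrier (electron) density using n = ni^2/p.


Step 1: Majority hole concentration p ≈ Na = 8.38e+17 cm^-3
Step 2: n = ni^2 / Na = (1.5e10)^2 / 8.38e+17
Step 3: n = 2.68e+02 cm^-3

2.68e+02


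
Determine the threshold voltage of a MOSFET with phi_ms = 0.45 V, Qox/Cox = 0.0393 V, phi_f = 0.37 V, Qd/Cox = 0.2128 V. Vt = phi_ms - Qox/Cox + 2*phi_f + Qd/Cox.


Step 1: Vt = phi_ms - Qox/Cox + 2*phi_f + Qd/Cox
Step 2: Vt = 0.45 - 0.0393 + 2*0.37 + 0.2128
Step 3: Vt = 0.45 - 0.0393 + 0.74 + 0.2128
Step 4: Vt = 1.3635 V

1.3635


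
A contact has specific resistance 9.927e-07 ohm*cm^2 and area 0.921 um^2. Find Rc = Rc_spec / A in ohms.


Step 1: Convert area to cm^2: 0.921 um^2 = 9.2100e-09 cm^2
Step 2: Rc = Rc_spec / A = 9.927e-07 / 9.2100e-09
Step 3: Rc = 1.08e+02 ohms

1.08e+02


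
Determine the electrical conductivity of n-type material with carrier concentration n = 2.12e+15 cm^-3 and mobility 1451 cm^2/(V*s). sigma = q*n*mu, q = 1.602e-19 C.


Step 1: sigma = q * n * mu
Step 2: sigma = 1.602e-19 * 2.12e+15 * 1451
Step 3: sigma = 4.928e-01 S/cm

4.928e-01


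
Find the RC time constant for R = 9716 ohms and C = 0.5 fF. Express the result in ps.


Step 1: tau = R * C
Step 2: tau = 9716 * 0.5 fF = 9716 * 5.0e-16 F
Step 3: tau = 4.858e-12 s = 4.858 ps

4.858


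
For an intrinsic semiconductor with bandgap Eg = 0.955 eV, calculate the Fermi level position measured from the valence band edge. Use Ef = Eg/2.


Step 1: For an intrinsic semiconductor, the Fermi level sits at midgap.
Step 2: Ef = Eg / 2 = 0.955 / 2 = 0.4775 eV

0.4775


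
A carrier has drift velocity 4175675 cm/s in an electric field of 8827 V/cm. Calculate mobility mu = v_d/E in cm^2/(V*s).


Step 1: mu = v_d / E
Step 2: mu = 4175675 / 8827
Step 3: mu = 473.06 cm^2/(V*s)

473.06


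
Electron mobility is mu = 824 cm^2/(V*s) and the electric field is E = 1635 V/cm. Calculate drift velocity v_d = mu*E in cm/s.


Step 1: v_d = mu * E
Step 2: v_d = 824 * 1635 = 1347240
Step 3: v_d = 1.35e+06 cm/s

1.35e+06


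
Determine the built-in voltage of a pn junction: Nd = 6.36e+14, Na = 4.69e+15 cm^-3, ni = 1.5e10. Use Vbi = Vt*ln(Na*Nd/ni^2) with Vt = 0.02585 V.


Step 1: Compute Na*Nd/ni^2 = 4.69e+15 * 6.36e+14 / (1.5e10)^2 = 1.3257e+10
Step 2: ln(1.3257e+10) = 23.3078
Step 3: Vbi = 0.02585 * 23.3078 = 0.603 V

0.603


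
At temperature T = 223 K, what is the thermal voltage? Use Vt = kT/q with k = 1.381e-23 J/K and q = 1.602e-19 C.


Step 1: kT = 1.381e-23 * 223 = 3.07963e-21 J
Step 2: Vt = kT/q = 3.07963e-21 / 1.602e-19
Step 3: Vt = 0.01922 V

0.01922


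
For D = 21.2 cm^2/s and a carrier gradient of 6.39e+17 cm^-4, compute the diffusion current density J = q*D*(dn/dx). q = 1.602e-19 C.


Step 1: J = q * D * (dn/dx)
Step 2: J = 1.602e-19 * 21.2 * 6.39e+17
Step 3: J = 2.17e+00 A/cm^2

2.17e+00


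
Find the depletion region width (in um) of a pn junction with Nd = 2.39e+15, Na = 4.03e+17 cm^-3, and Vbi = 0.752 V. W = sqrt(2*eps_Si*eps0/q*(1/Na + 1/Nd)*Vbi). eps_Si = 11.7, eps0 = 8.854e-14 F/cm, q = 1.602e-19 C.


Step 1: 1/Na + 1/Nd = 1/4.03e+17 + 1/2.39e+15 = 4.20891e-16
Step 2: 2*eps*eps0/q = 2*11.7*8.854e-14/1.602e-19 = 1.293281e+07
Step 3: W^2 = 1.293281e+07 * 4.20891e-16 * 0.752 = 4.09336e-09
Step 4: W = sqrt(4.09336e-09) = 6.398e-05 cm = 0.6398 um

0.6398


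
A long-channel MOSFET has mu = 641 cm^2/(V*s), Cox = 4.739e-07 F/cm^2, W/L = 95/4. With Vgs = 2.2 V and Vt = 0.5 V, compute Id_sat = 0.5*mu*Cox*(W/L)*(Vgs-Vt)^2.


Step 1: Overdrive voltage Vov = Vgs - Vt = 2.2 - 0.5 = 1.7 V
Step 2: W/L = 95/4 = 23.75
Step 3: Id = 0.5 * 641 * 4.739e-07 * 23.75 * 1.7^2
Step 4: Id = 1.04e-02 A

1.04e-02


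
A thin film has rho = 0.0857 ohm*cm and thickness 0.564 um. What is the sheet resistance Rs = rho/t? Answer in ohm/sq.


Step 1: Convert thickness to cm: t = 0.564 um = 5.6400e-05 cm
Step 2: Rs = rho / t = 0.0857 / 5.6400e-05
Step 3: Rs = 1519.5 ohm/sq

1519.5


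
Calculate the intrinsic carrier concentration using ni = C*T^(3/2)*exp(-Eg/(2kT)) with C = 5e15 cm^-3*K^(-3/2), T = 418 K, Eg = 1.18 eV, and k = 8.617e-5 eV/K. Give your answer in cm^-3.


Step 1: Compute kT = 8.617e-5 * 418 = 0.03601906 eV
Step 2: Exponent = -Eg/(2kT) = -1.18/(2*0.03601906) = -16.38022
Step 3: T^(3/2) = 418^1.5 = 8546.03
Step 4: ni = 5e15 * 8546.03 * exp(-16.38022) = 3.29e+12 cm^-3

3.29e+12


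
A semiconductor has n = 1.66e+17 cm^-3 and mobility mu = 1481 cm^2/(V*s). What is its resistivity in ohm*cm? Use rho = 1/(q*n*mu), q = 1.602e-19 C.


Step 1: sigma = q * n * mu = 1.602e-19 * 1.66e+17 * 1481 = 3.93845e+01 S/cm
Step 2: rho = 1 / sigma = 1 / 3.93845e+01 = 0.02539 ohm*cm

0.02539


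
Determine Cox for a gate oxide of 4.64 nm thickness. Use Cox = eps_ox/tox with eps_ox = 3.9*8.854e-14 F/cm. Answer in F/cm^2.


Step 1: eps_ox = 3.9 * 8.854e-14 = 3.45306e-13 F/cm
Step 2: tox in cm = 4.64 nm * 1e-7 = 4.6400e-07 cm
Step 3: Cox = 3.45306e-13 / 4.6400e-07 = 7.44e-07 F/cm^2

7.44e-07


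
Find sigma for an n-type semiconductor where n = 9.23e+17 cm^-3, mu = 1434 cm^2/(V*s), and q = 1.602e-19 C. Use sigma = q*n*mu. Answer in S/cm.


Step 1: sigma = q * n * mu
Step 2: sigma = 1.602e-19 * 9.23e+17 * 1434
Step 3: sigma = 2.120e+02 S/cm

2.120e+02


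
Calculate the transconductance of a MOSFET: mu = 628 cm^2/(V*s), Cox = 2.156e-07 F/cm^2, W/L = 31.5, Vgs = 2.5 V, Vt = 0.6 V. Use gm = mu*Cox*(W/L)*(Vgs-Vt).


Step 1: Vov = Vgs - Vt = 2.5 - 0.6 = 1.9 V
Step 2: gm = mu * Cox * (W/L) * Vov
Step 3: gm = 628 * 2.156e-07 * 31.5 * 1.9 = 8.10e-03 S

8.10e-03


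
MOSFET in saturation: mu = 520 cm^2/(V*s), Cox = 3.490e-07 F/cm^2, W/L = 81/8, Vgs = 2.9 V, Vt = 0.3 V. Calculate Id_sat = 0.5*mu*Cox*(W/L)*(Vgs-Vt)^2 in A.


Step 1: Overdrive voltage Vov = Vgs - Vt = 2.9 - 0.3 = 2.6 V
Step 2: W/L = 81/8 = 10.125
Step 3: Id = 0.5 * 520 * 3.490e-07 * 10.125 * 2.6^2
Step 4: Id = 6.21e-03 A

6.21e-03


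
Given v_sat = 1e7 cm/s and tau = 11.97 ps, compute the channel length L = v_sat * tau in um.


Step 1: tau in seconds = 11.97 ps * 1e-12 = 1.1970e-11 s
Step 2: L = v_sat * tau = 1e7 * 1.1970e-11 = 1.1970e-04 cm
Step 3: L in um = 1.1970e-04 * 1e4 = 1.197 um

1.197


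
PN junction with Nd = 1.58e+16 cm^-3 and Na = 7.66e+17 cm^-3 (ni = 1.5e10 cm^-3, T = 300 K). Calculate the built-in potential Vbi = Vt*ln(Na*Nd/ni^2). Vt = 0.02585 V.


Step 1: Compute Na*Nd/ni^2 = 7.66e+17 * 1.58e+16 / (1.5e10)^2 = 5.3790e+13
Step 2: ln(5.3790e+13) = 31.6161
Step 3: Vbi = 0.02585 * 31.6161 = 0.817 V

0.817


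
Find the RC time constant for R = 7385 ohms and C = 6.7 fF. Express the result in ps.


Step 1: tau = R * C
Step 2: tau = 7385 * 6.7 fF = 7385 * 6.7e-15 F
Step 3: tau = 4.94795e-11 s = 49.4795 ps

49.4795


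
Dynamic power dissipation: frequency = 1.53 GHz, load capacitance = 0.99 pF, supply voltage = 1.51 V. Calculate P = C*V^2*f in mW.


Step 1: V^2 = 1.51^2 = 2.2801 V^2
Step 2: P = C*V^2*f = 0.99e-12 F * 2.2801 * 1.53e9 Hz
Step 3: P = 3.45366747e-03 W
Step 4: P = 3.454 mW

3.454


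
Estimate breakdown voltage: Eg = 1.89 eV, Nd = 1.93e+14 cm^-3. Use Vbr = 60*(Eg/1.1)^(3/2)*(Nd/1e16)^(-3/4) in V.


Step 1: Eg/1.1 = 1.89/1.1 = 1.718182
Step 2: (Eg/1.1)^1.5 = 1.718182^1.5 = 2.252183
Step 3: (Nd/1e16)^(-0.75) = (0.0193)^(-0.75) = 19.312212
Step 4: Vbr = 60 * 2.252183 * 19.312212 = 2609.7 V

2609.7
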